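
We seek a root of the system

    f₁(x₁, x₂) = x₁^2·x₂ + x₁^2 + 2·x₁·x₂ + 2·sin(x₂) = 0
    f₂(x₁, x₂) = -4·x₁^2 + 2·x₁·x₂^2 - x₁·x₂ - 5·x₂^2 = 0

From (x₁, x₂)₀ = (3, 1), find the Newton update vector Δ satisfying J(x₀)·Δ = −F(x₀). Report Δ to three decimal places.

(-1.645, -0.165)

At (3, 1): F = (25.68294, -38.000).
Jacobian J = [[2·x₁·x₂ + 2·x₁ + 2·x₂, x₁^2 + 2·x₁ + 2·cos(x₂)], [-8·x₁ + 2·x₂^2 - x₂, 4·x₁·x₂ - x₁ - 10·x₂]].
At the point, J = [[14.000, 16.08060], [-23.000, -1.000]] (det J = 355.85391).
Solving J·Δ = −F gives Δ = (-1.645, -0.165).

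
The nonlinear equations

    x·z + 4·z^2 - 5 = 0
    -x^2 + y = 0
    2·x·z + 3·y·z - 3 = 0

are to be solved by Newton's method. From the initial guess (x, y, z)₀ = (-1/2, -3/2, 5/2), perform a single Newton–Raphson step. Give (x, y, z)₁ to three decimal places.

(0.427, -0.677, 1.420)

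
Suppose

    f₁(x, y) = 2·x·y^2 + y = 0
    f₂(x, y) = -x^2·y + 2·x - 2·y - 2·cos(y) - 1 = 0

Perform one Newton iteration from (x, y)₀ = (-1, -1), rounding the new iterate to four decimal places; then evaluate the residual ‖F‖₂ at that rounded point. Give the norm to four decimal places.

At (-1, -1): F = (-3.0000, -1.080605).
Jacobian J = [[2·y^2, 4·x·y + 1], [-2·x·y + 2, -x^2 + 2·sin(y) - 2]].
At the point, J = [[2.0000, 5.0000], [0.0000, -4.682942]] (det J = -9.365884).
Solving J·Δ = −F gives Δ = (2.0769, -0.2308).
Then the next iterate is (x, y)₁ = (1.0769, -1.2308).
Re-evaluating at (1.0769, -1.2308): F = (2.031924, 4.375808), so ‖F‖₂ = 4.8246.

4.8246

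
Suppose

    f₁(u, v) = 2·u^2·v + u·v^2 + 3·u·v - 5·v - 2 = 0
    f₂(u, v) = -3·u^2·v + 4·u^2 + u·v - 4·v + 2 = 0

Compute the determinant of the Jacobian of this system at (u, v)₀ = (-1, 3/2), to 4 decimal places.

J = [[4·u·v + v^2 + 3·v, 2·u^2 + 2·u·v + 3·u - 5], [-6·u·v + 8·u + v, -3·u^2 + u - 4]].
At the point, J = [[0.7500, -9.0000], [2.5000, -8.0000]].
det J = 16.5000.

16.5000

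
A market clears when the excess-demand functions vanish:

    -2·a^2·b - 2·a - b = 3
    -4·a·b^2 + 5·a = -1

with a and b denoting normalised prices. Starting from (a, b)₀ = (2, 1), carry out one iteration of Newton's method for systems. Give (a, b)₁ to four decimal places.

At (2, 1): F = (-16.0000, 3.0000).
Jacobian J = [[-4·a·b - 2, -2·a^2 - 1], [-4·b^2 + 5, -8·a·b]].
At the point, J = [[-10.0000, -9.0000], [1.0000, -16.0000]] (det J = 169.0000).
Solving J·Δ = −F gives Δ = (-1.6746, 0.0828).
Then the next iterate is (a, b)₁ = (0.3254, 1.0828).

(0.3254, 1.0828)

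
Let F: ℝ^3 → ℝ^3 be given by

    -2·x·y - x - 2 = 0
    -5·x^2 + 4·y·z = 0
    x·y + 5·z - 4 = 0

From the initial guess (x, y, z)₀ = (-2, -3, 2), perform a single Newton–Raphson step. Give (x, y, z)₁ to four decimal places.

At (-2, -3, 2): F = (-12.0000, -44.0000, 12.0000).
Jacobian J = [[-2·y - 1, -2·x, 0], [-10·x, 4·z, 4·y], [y, x, 5]].
At the point, J = [[5.0000, 4.0000, 0.0000], [20.0000, 8.0000, -12.0000], [-3.0000, -2.0000, 5.0000]] (det J = -176.0000).
Solving J·Δ = −F gives Δ = (0.6364, 2.2045, -1.1364).
Then the next iterate is (x, y, z)₁ = (-1.3636, -0.7955, 0.8636).

(-1.3636, -0.7955, 0.8636)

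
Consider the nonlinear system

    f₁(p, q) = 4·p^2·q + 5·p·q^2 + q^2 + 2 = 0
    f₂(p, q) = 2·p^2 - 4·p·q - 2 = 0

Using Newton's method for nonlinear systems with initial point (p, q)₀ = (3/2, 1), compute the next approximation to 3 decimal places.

At (3/2, 1): F = (19.500, -3.500).
Jacobian J = [[8·p·q + 5·q^2, 4·p^2 + 10·p·q + 2·q], [4·p - 4·q, -4·p]].
At the point, J = [[17.000, 26.000], [2.000, -6.000]] (det J = -154.000).
Solving J·Δ = −F gives Δ = (-0.169, -0.640).
Then the next iterate is (p, q)₁ = (1.331, 0.360).

(1.331, 0.360)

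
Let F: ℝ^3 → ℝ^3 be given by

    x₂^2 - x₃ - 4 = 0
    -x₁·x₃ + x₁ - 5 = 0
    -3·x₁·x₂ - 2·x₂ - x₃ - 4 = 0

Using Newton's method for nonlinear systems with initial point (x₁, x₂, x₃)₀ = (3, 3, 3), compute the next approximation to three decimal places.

(-0.648, 2.461, 1.766)

At (3, 3, 3): F = (2.000, -11.000, -40.000).
Jacobian J = [[0, 2·x₂, -1], [-x₃ + 1, 0, -x₁], [-3·x₂, -3·x₁ - 2, -1]].
At the point, J = [[0.000, 6.000, -1.000], [-2.000, 0.000, -3.000], [-9.000, -11.000, -1.000]] (det J = 128.000).
Solving J·Δ = −F gives Δ = (-3.648, -0.539, -1.234).
Then the next iterate is (x₁, x₂, x₃)₁ = (-0.648, 2.461, 1.766).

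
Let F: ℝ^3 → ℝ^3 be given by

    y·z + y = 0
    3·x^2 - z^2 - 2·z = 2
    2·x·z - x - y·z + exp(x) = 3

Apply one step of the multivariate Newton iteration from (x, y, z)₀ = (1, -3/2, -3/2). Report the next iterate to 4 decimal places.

(1.5366, 14.9084, -6.4695)

At (1, -3/2, -3/2): F = (0.7500, 1.7500, -6.531718).
Jacobian J = [[0, z + 1, y], [6·x, 0, -2·z - 2], [2·z + exp(x) - 1, -z, 2·x - y]].
At the point, J = [[0.0000, -0.5000, -1.5000], [6.0000, 0.0000, 1.0000], [-1.281718, 1.5000, 3.5000]] (det J = -2.359141).
Solving J·Δ = −F gives Δ = (0.5366, 16.4084, -4.9695).
Then the next iterate is (x, y, z)₁ = (1.5366, 14.9084, -6.4695).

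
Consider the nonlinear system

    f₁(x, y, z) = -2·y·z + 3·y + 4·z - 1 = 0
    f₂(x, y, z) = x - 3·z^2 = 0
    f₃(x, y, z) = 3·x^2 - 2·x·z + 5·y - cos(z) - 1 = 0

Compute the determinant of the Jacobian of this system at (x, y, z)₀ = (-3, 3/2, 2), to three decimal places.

-252.091

J = [[0, -2·z + 3, -2·y + 4], [1, 0, -6·z], [6·x - 2·z, 5, -2·x + sin(z)]].
At the point, J = [[0.000, -1.000, 1.000], [1.000, 0.000, -12.000], [-22.000, 5.000, 6.90930]].
det J = -252.091.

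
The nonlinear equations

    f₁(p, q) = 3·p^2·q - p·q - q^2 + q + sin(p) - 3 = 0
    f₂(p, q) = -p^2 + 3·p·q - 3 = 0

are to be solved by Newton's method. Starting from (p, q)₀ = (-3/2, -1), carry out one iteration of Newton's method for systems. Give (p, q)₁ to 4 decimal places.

(0.1009, -1.1667)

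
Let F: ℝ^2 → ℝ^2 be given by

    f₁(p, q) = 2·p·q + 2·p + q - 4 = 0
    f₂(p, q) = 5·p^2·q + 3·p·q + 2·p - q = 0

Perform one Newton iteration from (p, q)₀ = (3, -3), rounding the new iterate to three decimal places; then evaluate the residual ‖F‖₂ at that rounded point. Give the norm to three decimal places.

At (3, -3): F = (-19.000, -153.000).
Jacobian J = [[2·q + 2, 2·p + 1], [10·p·q + 3·q + 2, 5·p^2 + 3·p - 1]].
At the point, J = [[-4.000, 7.000], [-97.000, 53.000]] (det J = 467.000).
Solving J·Δ = −F gives Δ = (-0.137, 2.636).
Then the next iterate is (p, q)₁ = (2.863, -0.364).
Re-evaluating at (2.863, -0.364): F = (-0.72226, -11.95452), so ‖F‖₂ = 11.976.

11.976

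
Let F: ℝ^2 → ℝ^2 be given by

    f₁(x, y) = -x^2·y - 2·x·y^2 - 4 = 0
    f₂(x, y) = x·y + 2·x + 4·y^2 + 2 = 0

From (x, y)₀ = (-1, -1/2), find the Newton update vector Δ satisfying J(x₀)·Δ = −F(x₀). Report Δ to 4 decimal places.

At (-1, -1/2): F = (-3.0000, 1.5000).
Jacobian J = [[-2·x·y - 2·y^2, -x^2 - 4·x·y], [y + 2, x + 8·y]].
At the point, J = [[-1.5000, -3.0000], [1.5000, -5.0000]] (det J = 12.0000).
Solving J·Δ = −F gives Δ = (-1.6250, -0.1875).

(-1.6250, -0.1875)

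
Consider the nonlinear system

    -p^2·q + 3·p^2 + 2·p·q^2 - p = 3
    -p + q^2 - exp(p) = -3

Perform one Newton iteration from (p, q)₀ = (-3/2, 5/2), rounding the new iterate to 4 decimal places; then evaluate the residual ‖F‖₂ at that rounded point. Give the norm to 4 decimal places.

At (-3/2, 5/2): F = (-19.1250, 10.526870).
Jacobian J = [[-2·p·q + 6·p + 2·q^2 - 1, -p^2 + 4·p·q], [-exp(p) - 1, 2·q]].
At the point, J = [[10.0000, -17.2500], [-1.223130, 5.0000]] (det J = 28.901005).
Solving J·Δ = −F gives Δ = (-2.9744, -2.8330).
Then the next iterate is (p, q)₁ = (-4.4744, -0.3330).
Re-evaluating at (-4.4744, -0.3330): F = (67.209588, 7.573892), so ‖F‖₂ = 67.6350.

67.6350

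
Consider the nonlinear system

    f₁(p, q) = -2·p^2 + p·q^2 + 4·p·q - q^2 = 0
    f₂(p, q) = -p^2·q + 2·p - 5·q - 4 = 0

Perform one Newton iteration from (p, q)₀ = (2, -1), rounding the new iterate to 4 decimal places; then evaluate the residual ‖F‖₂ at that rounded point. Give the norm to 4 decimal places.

At (2, -1): F = (-15.0000, 9.0000).
Jacobian J = [[-4·p + q^2 + 4·q, 2·p·q + 4·p - 2·q], [-2·p·q + 2, -p^2 - 5]].
At the point, J = [[-11.0000, 6.0000], [6.0000, -9.0000]] (det J = 63.0000).
Solving J·Δ = −F gives Δ = (-1.2857, 0.1429).
Then the next iterate is (p, q)₁ = (0.7143, -0.8571).
Re-evaluating at (0.7143, -0.8571): F = (-3.679236, 2.151413), so ‖F‖₂ = 4.2621.

4.2621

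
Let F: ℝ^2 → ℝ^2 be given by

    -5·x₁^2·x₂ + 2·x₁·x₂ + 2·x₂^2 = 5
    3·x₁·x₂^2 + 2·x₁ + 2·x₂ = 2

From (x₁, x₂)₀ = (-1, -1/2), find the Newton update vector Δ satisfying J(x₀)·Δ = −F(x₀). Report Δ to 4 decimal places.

(-10.8095, 7.0952)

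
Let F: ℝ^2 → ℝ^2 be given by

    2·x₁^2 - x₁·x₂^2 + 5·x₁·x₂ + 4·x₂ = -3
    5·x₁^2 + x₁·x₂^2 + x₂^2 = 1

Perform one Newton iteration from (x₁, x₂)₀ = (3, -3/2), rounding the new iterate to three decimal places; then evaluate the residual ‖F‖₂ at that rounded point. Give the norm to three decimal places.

14.089

At (3, -3/2): F = (-14.250, 53.000).
Jacobian J = [[4·x₁ - x₂^2 + 5·x₂, -2·x₁·x₂ + 5·x₁ + 4], [10·x₁ + x₂^2, 2·x₁·x₂ + 2·x₂]].
At the point, J = [[2.250, 28.000], [32.250, -12.000]] (det J = -930.000).
Solving J·Δ = −F gives Δ = (-1.412, 0.622).
Then the next iterate is (x₁, x₂)₁ = (1.588, -0.878).
Re-evaluating at (1.588, -0.878): F = (-3.66400, 13.60377), so ‖F‖₂ = 14.089.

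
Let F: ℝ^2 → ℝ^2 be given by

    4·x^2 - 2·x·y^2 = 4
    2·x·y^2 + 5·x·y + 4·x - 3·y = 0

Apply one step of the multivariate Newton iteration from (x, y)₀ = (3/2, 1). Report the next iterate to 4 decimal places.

(0.9035, 0.3392)

At (3/2, 1): F = (2.0000, 13.5000).
Jacobian J = [[8·x - 2·y^2, -4·x·y], [2·y^2 + 5·y + 4, 4·x·y + 5·x - 3]].
At the point, J = [[10.0000, -6.0000], [11.0000, 10.5000]] (det J = 171.0000).
Solving J·Δ = −F gives Δ = (-0.5965, -0.6608).
Then the next iterate is (x, y)₁ = (0.9035, 0.3392).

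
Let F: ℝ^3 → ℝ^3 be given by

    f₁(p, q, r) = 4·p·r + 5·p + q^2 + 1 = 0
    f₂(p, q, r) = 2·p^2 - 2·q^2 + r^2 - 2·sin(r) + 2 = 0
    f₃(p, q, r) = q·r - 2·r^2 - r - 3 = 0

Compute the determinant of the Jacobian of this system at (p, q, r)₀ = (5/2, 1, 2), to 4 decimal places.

650.3604

J = [[4·r + 5, 2·q, 4·p], [4·p, -4·q, 2·r - 2·cos(r)], [0, r, q - 4·r - 1]].
At the point, J = [[13.0000, 2.0000, 10.0000], [10.0000, -4.0000, 4.832294], [0.0000, 2.0000, -8.0000]].
det J = 650.3604.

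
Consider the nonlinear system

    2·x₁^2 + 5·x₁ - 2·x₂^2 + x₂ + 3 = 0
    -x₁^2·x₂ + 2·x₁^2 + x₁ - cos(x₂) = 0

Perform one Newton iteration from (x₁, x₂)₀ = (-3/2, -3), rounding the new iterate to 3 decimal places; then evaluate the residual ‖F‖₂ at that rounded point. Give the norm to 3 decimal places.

5.458

At (-3/2, -3): F = (-21.000, 10.73999).
Jacobian J = [[4·x₁ + 5, -4·x₂ + 1], [-2·x₁·x₂ + 4·x₁ + 1, -x₁^2 + sin(x₂)]].
At the point, J = [[-1.000, 13.000], [-14.000, -2.39112]] (det J = 184.39112).
Solving J·Δ = −F gives Δ = (0.485, 1.653).
Then the next iterate is (x₁, x₂)₁ = (-1.015, -1.347).
Re-evaluating at (-1.015, -1.347): F = (-4.99037, 2.21123), so ‖F‖₂ = 5.458.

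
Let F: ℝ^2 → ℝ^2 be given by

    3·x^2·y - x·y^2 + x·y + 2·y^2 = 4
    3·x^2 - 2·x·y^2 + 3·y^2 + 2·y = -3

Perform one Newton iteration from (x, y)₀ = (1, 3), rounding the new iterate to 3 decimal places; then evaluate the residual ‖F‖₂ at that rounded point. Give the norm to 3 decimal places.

10.738

At (1, 3): F = (17.000, 21.000).
Jacobian J = [[6·x·y - y^2 + y, 3·x^2 - 2·x·y + x + 4·y], [6·x - 2·y^2, -4·x·y + 6·y + 2]].
At the point, J = [[12.000, 10.000], [-12.000, 8.000]] (det J = 216.000).
Solving J·Δ = −F gives Δ = (0.343, -2.111).
Then the next iterate is (x, y)₁ = (1.343, 0.889).
Re-evaluating at (1.343, 0.889): F = (2.52350, 10.43711), so ‖F‖₂ = 10.738.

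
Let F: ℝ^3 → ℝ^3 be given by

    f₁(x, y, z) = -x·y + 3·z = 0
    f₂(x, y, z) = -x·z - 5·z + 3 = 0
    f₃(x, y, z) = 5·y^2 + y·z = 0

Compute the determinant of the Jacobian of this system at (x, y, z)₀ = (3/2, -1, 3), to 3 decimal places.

22.000

J = [[-y, -x, 3], [-z, 0, -x - 5], [0, 10·y + z, y]].
At the point, J = [[1.000, -1.500, 3.000], [-3.000, 0.000, -6.500], [0.000, -7.000, -1.000]].
det J = 22.000.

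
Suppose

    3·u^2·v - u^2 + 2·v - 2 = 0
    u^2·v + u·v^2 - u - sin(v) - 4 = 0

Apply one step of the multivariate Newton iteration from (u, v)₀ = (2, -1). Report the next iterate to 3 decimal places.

At (2, -1): F = (-20.000, -7.15853).
Jacobian J = [[6·u·v - 2·u, 3·u^2 + 2], [2·u·v + v^2 - 1, u^2 + 2·u·v - cos(v)]].
At the point, J = [[-16.000, 14.000], [-4.000, -0.54030]] (det J = 64.64484).
Solving J·Δ = −F gives Δ = (-1.717, -0.534).
Then the next iterate is (u, v)₁ = (0.283, -1.534).

(0.283, -1.534)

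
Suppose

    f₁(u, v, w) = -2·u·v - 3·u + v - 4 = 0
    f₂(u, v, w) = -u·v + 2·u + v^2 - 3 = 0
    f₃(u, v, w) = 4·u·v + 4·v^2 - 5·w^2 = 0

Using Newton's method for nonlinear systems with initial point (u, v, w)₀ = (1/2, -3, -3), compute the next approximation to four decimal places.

At (1/2, -3, -3): F = (-5.5000, 8.5000, -15.0000).
Jacobian J = [[-2·v - 3, -2·u + 1, 0], [-v + 2, -u + 2·v, 0], [4·v, 4·u + 8·v, -10·w]].
At the point, J = [[3.0000, 0.0000, 0.0000], [5.0000, -6.5000, 0.0000], [-12.0000, -22.0000, 30.0000]] (det J = -585.0000).
Solving J·Δ = −F gives Δ = (1.8333, 2.7179, 3.2265).
Then the next iterate is (u, v, w)₁ = (2.3333, -0.2821, 0.2265).

(2.3333, -0.2821, 0.2265)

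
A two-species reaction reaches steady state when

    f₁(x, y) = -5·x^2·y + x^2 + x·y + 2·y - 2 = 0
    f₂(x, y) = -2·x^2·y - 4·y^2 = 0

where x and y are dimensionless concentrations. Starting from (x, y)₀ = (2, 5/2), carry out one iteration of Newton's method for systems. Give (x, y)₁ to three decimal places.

(1.617, 1.166)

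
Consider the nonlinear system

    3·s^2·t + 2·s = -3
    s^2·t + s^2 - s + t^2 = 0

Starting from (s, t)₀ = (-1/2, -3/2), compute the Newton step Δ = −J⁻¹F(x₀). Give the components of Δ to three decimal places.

(-0.250, 1.000)

At (-1/2, -3/2): F = (0.875, 2.625).
Jacobian J = [[6·s·t + 2, 3·s^2], [2·s·t + 2·s - 1, s^2 + 2·t]].
At the point, J = [[6.500, 0.750], [-0.500, -2.750]] (det J = -17.500).
Solving J·Δ = −F gives Δ = (-0.250, 1.000).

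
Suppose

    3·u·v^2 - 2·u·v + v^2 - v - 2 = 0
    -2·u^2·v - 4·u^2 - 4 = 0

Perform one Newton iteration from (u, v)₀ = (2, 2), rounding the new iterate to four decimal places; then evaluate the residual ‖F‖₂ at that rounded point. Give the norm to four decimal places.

11.4221

At (2, 2): F = (16.0000, -36.0000).
Jacobian J = [[3·v^2 - 2·v, 6·u·v - 2·u + 2·v - 1], [-4·u·v - 8·u, -2·u^2]].
At the point, J = [[8.0000, 23.0000], [-32.0000, -8.0000]] (det J = 672.0000).
Solving J·Δ = −F gives Δ = (-1.0417, -0.3333).
Then the next iterate is (u, v)₁ = (0.9583, 1.6667).
Re-evaluating at (0.9583, 1.6667): F = (3.902944, -10.734546), so ‖F‖₂ = 11.4221.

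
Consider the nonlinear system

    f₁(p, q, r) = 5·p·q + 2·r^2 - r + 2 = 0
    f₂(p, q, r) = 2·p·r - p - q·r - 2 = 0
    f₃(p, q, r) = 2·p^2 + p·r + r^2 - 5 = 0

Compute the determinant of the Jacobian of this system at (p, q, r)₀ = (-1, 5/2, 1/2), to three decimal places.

J = [[5·q, 5·p, 4·r - 1], [2·r - 1, -r, 2·p - q], [4·p + r, 0, p + 2·r]].
At the point, J = [[12.500, -5.000, 1.000], [0.000, -0.500, -4.500], [-3.500, 0.000, 0.000]].
det J = -80.500.

-80.500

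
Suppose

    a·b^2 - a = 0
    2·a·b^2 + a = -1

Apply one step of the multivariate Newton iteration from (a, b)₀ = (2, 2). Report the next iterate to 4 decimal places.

At (2, 2): F = (6.0000, 19.0000).
Jacobian J = [[b^2 - 1, 2·a·b], [2·b^2 + 1, 4·a·b]].
At the point, J = [[3.0000, 8.0000], [9.0000, 16.0000]] (det J = -24.0000).
Solving J·Δ = −F gives Δ = (-2.3333, 0.1250).
Then the next iterate is (a, b)₁ = (-0.3333, 2.1250).

(-0.3333, 2.1250)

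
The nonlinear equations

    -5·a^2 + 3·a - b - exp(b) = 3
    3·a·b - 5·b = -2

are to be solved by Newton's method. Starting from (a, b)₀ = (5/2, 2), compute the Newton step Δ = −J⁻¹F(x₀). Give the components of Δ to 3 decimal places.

At (5/2, 2): F = (-36.13906, 7.000).
Jacobian J = [[-10·a + 3, -exp(b) - 1], [3·b, 3·a - 5]].
At the point, J = [[-22.000, -8.38906], [6.000, 2.500]] (det J = -4.66566).
Solving J·Δ = −F gives Δ = (-6.778, 13.467).

(-6.778, 13.467)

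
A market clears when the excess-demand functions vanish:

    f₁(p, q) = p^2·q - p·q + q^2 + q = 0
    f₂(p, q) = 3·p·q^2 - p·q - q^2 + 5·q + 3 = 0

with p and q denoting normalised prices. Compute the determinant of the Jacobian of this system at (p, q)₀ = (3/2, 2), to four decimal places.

J = [[2·p·q - q, p^2 - p + 2·q + 1], [3·q^2 - q, 6·p·q - p - 2·q + 5]].
At the point, J = [[4.0000, 5.7500], [10.0000, 17.5000]].
det J = 12.5000.

12.5000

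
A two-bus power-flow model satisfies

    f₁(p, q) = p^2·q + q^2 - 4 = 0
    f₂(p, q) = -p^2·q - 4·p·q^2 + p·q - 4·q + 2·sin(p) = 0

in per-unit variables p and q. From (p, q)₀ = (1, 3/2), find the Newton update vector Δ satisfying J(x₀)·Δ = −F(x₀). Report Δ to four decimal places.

At (1, 3/2): F = (-0.2500, -13.317058).
Jacobian J = [[2·p·q, p^2 + 2·q], [-2·p·q - 4·q^2 + q + 2·cos(p), -p^2 - 8·p·q + p - 4]].
At the point, J = [[3.0000, 4.0000], [-9.419395, -16.0000]] (det J = -10.322418).
Solving J·Δ = −F gives Δ = (5.5479, -4.0985).

(5.5479, -4.0985)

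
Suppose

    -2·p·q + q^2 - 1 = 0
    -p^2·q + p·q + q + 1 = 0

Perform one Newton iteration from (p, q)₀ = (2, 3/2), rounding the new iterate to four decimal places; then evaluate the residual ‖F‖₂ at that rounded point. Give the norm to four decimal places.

325.0391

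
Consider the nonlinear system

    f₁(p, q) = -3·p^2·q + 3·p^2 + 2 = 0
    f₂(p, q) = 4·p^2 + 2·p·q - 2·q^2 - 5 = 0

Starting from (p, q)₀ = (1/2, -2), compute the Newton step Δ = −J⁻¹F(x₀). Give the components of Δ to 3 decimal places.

(-0.343, 1.556)

At (1/2, -2): F = (4.250, -14.000).
Jacobian J = [[-6·p·q + 6·p, -3·p^2], [8·p + 2·q, 2·p - 4·q]].
At the point, J = [[9.000, -0.750], [0.000, 9.000]] (det J = 81.000).
Solving J·Δ = −F gives Δ = (-0.343, 1.556).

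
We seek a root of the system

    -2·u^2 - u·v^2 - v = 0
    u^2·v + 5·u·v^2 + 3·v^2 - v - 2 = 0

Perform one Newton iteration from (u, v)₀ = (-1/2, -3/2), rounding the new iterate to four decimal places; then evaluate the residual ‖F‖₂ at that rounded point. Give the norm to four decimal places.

1.0784

At (-1/2, -3/2): F = (2.1250, 0.2500).
Jacobian J = [[-4·u - v^2, -2·u·v - 1], [2·u·v + 5·v^2, u^2 + 10·u·v + 6·v - 1]].
At the point, J = [[-0.2500, -2.5000], [12.7500, -2.2500]] (det J = 32.4375).
Solving J·Δ = −F gives Δ = (0.1281, 0.8372).
Then the next iterate is (u, v)₁ = (-0.3719, -0.6628).
Re-evaluating at (-0.3719, -0.6628): F = (0.549558, -0.927846), so ‖F‖₂ = 1.0784.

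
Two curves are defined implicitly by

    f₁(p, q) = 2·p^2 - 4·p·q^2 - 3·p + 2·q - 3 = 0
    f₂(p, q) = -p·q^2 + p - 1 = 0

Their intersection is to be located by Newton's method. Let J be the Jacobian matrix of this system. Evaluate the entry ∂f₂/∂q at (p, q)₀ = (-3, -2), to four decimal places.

-12.0000

∂f₂/∂q = -2·p·q.
At (-3, -2) this is -12.0000.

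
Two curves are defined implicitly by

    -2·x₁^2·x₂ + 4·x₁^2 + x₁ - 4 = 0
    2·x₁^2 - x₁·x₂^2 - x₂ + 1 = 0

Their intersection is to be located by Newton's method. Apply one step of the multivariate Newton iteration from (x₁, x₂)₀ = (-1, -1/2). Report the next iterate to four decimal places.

(-1.7895, 3.0526)

At (-1, -1/2): F = (0.0000, 3.7500).
Jacobian J = [[-4·x₁·x₂ + 8·x₁ + 1, -2·x₁^2], [4·x₁ - x₂^2, -2·x₁·x₂ - 1]].
At the point, J = [[-9.0000, -2.0000], [-4.2500, -2.0000]] (det J = 9.5000).
Solving J·Δ = −F gives Δ = (-0.7895, 3.5526).
Then the next iterate is (x₁, x₂)₁ = (-1.7895, 3.0526).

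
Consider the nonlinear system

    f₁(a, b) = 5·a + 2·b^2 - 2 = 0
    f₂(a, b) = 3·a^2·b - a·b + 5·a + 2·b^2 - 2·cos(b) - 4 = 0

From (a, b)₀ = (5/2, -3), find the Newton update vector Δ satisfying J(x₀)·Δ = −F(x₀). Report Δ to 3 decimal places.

(-0.307, 2.247)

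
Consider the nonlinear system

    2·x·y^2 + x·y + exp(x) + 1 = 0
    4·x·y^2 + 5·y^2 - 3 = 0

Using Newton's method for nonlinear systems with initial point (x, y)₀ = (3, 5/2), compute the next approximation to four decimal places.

At (3, 5/2): F = (66.085537, 103.2500).
Jacobian J = [[2·y^2 + y + exp(x), 4·x·y + x], [4·y^2, 8·x·y + 10·y]].
At the point, J = [[35.085537, 33.0000], [25.0000, 85.0000]] (det J = 2157.270638).
Solving J·Δ = −F gives Δ = (-1.0245, -0.9134).
Then the next iterate is (x, y)₁ = (1.9755, 1.5866).

(1.9755, 1.5866)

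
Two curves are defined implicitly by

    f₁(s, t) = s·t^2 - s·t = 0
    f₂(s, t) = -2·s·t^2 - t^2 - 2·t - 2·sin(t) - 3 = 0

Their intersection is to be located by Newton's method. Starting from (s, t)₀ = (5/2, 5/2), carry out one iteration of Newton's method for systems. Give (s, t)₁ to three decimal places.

At (5/2, 5/2): F = (9.375, -46.69694).
Jacobian J = [[t^2 - t, 2·s·t - s], [-2·t^2, -4·s·t - 2·t - 2·cos(t) - 2]].
At the point, J = [[3.750, 10.000], [-12.500, -30.39771]] (det J = 11.00858).
Solving J·Δ = −F gives Δ = (-16.532, 5.262).
Then the next iterate is (s, t)₁ = (-14.032, 7.762).

(-14.032, 7.762)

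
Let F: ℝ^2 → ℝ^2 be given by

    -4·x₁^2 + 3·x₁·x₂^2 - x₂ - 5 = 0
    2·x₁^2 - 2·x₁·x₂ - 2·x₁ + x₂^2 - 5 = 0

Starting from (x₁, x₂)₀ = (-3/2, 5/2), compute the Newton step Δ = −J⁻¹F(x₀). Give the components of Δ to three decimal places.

At (-3/2, 5/2): F = (-44.625, 16.250).
Jacobian J = [[-8·x₁ + 3·x₂^2, 6·x₁·x₂ - 1], [4·x₁ - 2·x₂ - 2, -2·x₁ + 2·x₂]].
At the point, J = [[30.750, -23.500], [-13.000, 8.000]] (det J = -59.500).
Solving J·Δ = −F gives Δ = (0.418, -1.352).

(0.418, -1.352)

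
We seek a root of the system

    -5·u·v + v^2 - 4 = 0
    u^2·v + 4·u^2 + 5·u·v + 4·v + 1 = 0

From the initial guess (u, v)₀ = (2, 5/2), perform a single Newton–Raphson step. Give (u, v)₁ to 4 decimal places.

(-1.0615, 5.6038)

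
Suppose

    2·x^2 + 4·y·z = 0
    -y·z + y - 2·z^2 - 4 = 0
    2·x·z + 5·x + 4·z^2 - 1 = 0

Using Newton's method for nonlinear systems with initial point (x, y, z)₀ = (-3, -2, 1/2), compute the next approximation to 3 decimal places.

At (-3, -2, 1/2): F = (14.000, -5.500, -18.000).
Jacobian J = [[4·x, 4·z, 4·y], [0, -z + 1, -y - 4·z], [2·z + 5, 0, 2·x + 8·z]].
At the point, J = [[-12.000, 2.000, -8.000], [0.000, 0.500, 0.000], [6.000, 0.000, -2.000]] (det J = 36.000).
Solving J·Δ = −F gives Δ = (3.000, 11.000, 0.000).
Then the next iterate is (x, y, z)₁ = (0.000, 9.000, 0.500).

(0.000, 9.000, 0.500)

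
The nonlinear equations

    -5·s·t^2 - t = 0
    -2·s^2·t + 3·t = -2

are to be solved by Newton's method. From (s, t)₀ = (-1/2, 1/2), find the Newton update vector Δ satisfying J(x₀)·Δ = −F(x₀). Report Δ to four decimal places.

At (-1/2, 1/2): F = (0.1250, 3.2500).
Jacobian J = [[-5·t^2, -10·s·t - 1], [-4·s·t, -2·s^2 + 3]].
At the point, J = [[-1.2500, 1.5000], [1.0000, 2.5000]] (det J = -4.6250).
Solving J·Δ = −F gives Δ = (-0.9865, -0.9054).

(-0.9865, -0.9054)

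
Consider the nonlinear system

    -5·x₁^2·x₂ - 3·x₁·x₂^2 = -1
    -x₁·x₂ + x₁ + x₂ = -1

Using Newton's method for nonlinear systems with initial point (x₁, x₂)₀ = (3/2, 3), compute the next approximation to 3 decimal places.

At (3/2, 3): F = (-73.250, 1.000).
Jacobian J = [[-10·x₁·x₂ - 3·x₂^2, -5·x₁^2 - 6·x₁·x₂], [-x₂ + 1, -x₁ + 1]].
At the point, J = [[-72.000, -38.250], [-2.000, -0.500]] (det J = -40.500).
Solving J·Δ = −F gives Δ = (1.849, -5.395).
Then the next iterate is (x₁, x₂)₁ = (3.349, -2.395).

(3.349, -2.395)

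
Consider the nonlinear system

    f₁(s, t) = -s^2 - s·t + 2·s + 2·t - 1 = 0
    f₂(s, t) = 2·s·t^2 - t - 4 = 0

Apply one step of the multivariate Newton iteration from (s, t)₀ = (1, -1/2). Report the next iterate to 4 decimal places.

(3.2500, -1.1250)

At (1, -1/2): F = (-0.5000, -3.0000).
Jacobian J = [[-2·s - t + 2, -s + 2], [2·t^2, 4·s·t - 1]].
At the point, J = [[0.5000, 1.0000], [0.5000, -3.0000]] (det J = -2.0000).
Solving J·Δ = −F gives Δ = (2.2500, -0.6250).
Then the next iterate is (s, t)₁ = (3.2500, -1.1250).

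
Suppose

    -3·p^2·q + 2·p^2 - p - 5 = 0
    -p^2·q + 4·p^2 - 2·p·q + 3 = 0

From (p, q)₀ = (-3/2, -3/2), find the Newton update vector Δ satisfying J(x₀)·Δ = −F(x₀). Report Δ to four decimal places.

(0.7676, -0.6831)

At (-3/2, -3/2): F = (11.1250, 10.8750).
Jacobian J = [[-6·p·q + 4·p - 1, -3·p^2], [-2·p·q + 8·p - 2·q, -p^2 - 2·p]].
At the point, J = [[-20.5000, -6.7500], [-13.5000, 0.7500]] (det J = -106.5000).
Solving J·Δ = −F gives Δ = (0.7676, -0.6831).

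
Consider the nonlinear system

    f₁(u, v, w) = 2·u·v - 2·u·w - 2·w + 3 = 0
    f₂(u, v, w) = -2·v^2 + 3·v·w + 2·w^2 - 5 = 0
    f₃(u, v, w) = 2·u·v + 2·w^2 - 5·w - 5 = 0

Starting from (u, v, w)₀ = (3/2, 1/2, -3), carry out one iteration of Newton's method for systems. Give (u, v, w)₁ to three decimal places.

At (3/2, 1/2, -3): F = (19.500, 8.000, 29.500).
Jacobian J = [[2·v - 2·w, 2·u, -2·u - 2], [0, -4·v + 3·w, 3·v + 4·w], [2·v, 2·u, 4·w - 5]].
At the point, J = [[7.000, 3.000, -5.000], [0.000, -11.000, -10.500], [1.000, 3.000, -17.000]] (det J = 1443.000).
Solving J·Δ = −F gives Δ = (-1.384, -0.729, 1.525).
Then the next iterate is (u, v, w)₁ = (0.116, -0.229, -1.475).

(0.116, -0.229, -1.475)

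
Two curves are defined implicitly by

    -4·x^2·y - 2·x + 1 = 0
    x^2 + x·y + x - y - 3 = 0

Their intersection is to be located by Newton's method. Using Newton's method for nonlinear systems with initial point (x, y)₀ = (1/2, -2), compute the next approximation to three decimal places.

At (1/2, -2): F = (2.000, -1.250).
Jacobian J = [[-8·x·y - 2, -4·x^2], [2·x + y + 1, x - 1]].
At the point, J = [[6.000, -1.000], [0.000, -0.500]] (det J = -3.000).
Solving J·Δ = −F gives Δ = (-0.750, -2.500).
Then the next iterate is (x, y)₁ = (-0.250, -4.500).

(-0.250, -4.500)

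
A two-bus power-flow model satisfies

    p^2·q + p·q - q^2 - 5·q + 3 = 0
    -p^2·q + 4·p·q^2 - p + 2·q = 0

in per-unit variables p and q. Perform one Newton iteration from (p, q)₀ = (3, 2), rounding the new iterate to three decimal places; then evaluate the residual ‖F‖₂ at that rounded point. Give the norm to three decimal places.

At (3, 2): F = (13.000, 31.000).
Jacobian J = [[2·p·q + q, p^2 + p - 2·q - 5], [-2·p·q + 4·q^2 - 1, -p^2 + 8·p·q + 2]].
At the point, J = [[14.000, 3.000], [3.000, 41.000]] (det J = 565.000).
Solving J·Δ = −F gives Δ = (-0.779, -0.699).
Then the next iterate is (p, q)₁ = (2.221, 1.301).
Re-evaluating at (2.221, 1.301): F = (4.10955, 9.00044), so ‖F‖₂ = 9.894.

9.894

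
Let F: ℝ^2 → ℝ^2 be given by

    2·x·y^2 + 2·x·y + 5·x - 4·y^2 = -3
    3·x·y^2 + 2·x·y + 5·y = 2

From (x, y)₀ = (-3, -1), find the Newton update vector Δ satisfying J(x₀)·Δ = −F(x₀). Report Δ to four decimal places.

(1.8592, 0.4789)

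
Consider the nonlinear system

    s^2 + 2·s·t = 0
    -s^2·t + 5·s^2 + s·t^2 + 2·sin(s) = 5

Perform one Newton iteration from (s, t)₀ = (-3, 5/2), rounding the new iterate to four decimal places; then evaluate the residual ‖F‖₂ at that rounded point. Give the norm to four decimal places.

At (-3, 5/2): F = (-6.0000, -1.532240).
Jacobian J = [[2·s + 2·t, 2·s], [-2·s·t + 10·s + t^2 + 2·cos(s), -s^2 + 2·s·t]].
At the point, J = [[-1.0000, -6.0000], [-10.729985, -24.0000]] (det J = -40.379910).
Solving J·Δ = −F gives Δ = (3.3385, -1.5564).
Then the next iterate is (s, t)₁ = (0.3385, 0.9436).
Re-evaluating at (0.3385, 0.9436): F = (0.753399, -3.569669), so ‖F‖₂ = 3.6483.

3.6483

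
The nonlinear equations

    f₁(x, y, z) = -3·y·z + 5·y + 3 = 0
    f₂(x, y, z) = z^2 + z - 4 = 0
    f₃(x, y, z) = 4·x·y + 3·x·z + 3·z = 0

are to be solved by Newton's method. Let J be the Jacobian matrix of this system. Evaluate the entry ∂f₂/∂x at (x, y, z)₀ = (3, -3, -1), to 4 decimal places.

0.0000

∂f₂/∂x = 0.
At (3, -3, -1) this is 0.0000.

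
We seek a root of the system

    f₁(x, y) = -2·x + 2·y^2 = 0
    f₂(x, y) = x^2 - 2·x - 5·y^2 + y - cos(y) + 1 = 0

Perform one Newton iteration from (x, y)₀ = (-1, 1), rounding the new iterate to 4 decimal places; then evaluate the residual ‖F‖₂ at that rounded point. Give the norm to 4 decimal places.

0.6952

At (-1, 1): F = (4.0000, -0.540302).
Jacobian J = [[-2, 4·y], [2·x - 2, -10·y + sin(y) + 1]].
At the point, J = [[-2.0000, 4.0000], [-4.0000, -8.158529]] (det J = 32.317058).
Solving J·Δ = −F gives Δ = (0.9429, -0.5285).
Then the next iterate is (x, y)₁ = (-0.0571, 0.4715).
Re-evaluating at (-0.0571, 0.4715): F = (0.558824, -0.413489), so ‖F‖₂ = 0.6952.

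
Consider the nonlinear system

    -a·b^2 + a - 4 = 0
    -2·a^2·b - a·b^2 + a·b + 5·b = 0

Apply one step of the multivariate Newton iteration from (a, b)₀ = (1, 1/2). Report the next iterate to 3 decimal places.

At (1, 1/2): F = (-3.250, 1.750).
Jacobian J = [[-b^2 + 1, -2·a·b], [-4·a·b - b^2 + b, -2·a^2 - 2·a·b + a + 5]].
At the point, J = [[0.750, -1.000], [-1.750, 3.000]] (det J = 0.500).
Solving J·Δ = −F gives Δ = (16.000, 8.750).
Then the next iterate is (a, b)₁ = (17.000, 9.250).

(17.000, 9.250)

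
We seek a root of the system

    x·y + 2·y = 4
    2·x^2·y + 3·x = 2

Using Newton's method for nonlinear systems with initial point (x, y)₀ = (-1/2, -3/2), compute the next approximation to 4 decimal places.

(-0.1667, 3.0000)

At (-1/2, -3/2): F = (-6.2500, -4.2500).
Jacobian J = [[y, x + 2], [4·x·y + 3, 2·x^2]].
At the point, J = [[-1.5000, 1.5000], [6.0000, 0.5000]] (det J = -9.7500).
Solving J·Δ = −F gives Δ = (0.3333, 4.5000).
Then the next iterate is (x, y)₁ = (-0.1667, 3.0000).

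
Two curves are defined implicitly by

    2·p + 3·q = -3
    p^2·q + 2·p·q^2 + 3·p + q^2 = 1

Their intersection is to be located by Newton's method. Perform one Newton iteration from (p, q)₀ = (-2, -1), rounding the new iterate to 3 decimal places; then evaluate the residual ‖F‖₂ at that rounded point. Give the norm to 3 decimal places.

5.772

At (-2, -1): F = (-4.000, -14.000).
Jacobian J = [[2, 3], [2·p·q + 2·q^2 + 3, p^2 + 4·p·q + 2·q]].
At the point, J = [[2.000, 3.000], [9.000, 10.000]] (det J = -7.000).
Solving J·Δ = −F gives Δ = (0.286, 1.143).
Then the next iterate is (p, q)₁ = (-1.714, 0.143).
Re-evaluating at (-1.714, 0.143): F = (0.001, -5.77155), so ‖F‖₂ = 5.772.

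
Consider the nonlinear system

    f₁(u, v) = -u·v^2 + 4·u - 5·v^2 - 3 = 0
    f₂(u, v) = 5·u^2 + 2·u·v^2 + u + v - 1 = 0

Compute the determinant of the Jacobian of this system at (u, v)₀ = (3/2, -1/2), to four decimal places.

J = [[-v^2 + 4, -2·u·v - 10·v], [10·u + 2·v^2 + 1, 4·u·v + 1]].
At the point, J = [[3.7500, 6.5000], [16.5000, -2.0000]].
det J = -114.7500.

-114.7500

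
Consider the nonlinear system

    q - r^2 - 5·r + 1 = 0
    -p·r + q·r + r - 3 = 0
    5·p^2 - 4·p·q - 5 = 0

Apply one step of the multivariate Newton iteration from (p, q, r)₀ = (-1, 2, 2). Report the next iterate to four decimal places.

(-0.4691, 2.3889, 0.8210)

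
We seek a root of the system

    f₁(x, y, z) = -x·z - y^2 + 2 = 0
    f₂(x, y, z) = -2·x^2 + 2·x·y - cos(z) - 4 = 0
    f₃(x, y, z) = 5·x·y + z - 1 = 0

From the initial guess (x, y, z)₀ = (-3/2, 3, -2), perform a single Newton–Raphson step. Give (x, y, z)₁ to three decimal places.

At (-3/2, 3, -2): F = (-10.000, -17.08385, -25.500).
Jacobian J = [[-z, -2·y, -x], [-4·x + 2·y, 2·x, sin(z)], [5·y, 5·x, 1]].
At the point, J = [[2.000, -6.000, 1.500], [12.000, -3.000, -0.90930], [15.000, -7.500, 1.000]] (det J = 66.69731).
Solving J·Δ = −F gives Δ = (0.989, -1.518, -0.724).
Then the next iterate is (x, y, z)₁ = (-0.511, 1.482, -2.724).

(-0.511, 1.482, -2.724)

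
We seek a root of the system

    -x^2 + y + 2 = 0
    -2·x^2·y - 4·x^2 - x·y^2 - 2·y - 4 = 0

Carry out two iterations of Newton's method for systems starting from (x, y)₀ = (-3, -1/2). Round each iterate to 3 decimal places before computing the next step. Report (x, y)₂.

(-1.103, -1.145)

At (-3, -1/2): F = (-7.500, -29.250).
Jacobian J = [[-2·x, 1], [-4·x·y - 8·x - y^2, -2·x^2 - 2·x·y - 2]].
At the point, J = [[6.000, 1.000], [17.750, -23.000]] (det J = -155.750).
Solving J·Δ = −F gives Δ = (1.295, -0.272).
Then the next iterate is (x, y)₁ = (-1.705, -0.772).
Round to (-1.705, -0.772) and repeat: F = (-1.67903, -8.57950), J = [[3.410, 1.000], [7.77898, -10.44657]].
Δ = (0.602, -0.373), so (x, y)₂ = (-1.103, -1.145).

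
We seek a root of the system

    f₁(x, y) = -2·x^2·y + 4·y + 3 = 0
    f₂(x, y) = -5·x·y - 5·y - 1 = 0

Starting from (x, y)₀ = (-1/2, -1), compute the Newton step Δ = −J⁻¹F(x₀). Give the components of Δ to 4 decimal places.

(-0.3200, -0.0400)

At (-1/2, -1): F = (-0.5000, 1.5000).
Jacobian J = [[-4·x·y, -2·x^2 + 4], [-5·y, -5·x - 5]].
At the point, J = [[-2.0000, 3.5000], [5.0000, -2.5000]] (det J = -12.5000).
Solving J·Δ = −F gives Δ = (-0.3200, -0.0400).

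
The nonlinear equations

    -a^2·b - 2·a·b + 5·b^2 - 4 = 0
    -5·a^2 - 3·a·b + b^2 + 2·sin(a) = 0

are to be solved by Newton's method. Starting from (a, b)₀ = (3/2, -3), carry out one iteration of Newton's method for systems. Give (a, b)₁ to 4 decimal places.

At (3/2, -3): F = (56.7500, 13.244990).
Jacobian J = [[-2·a·b - 2·b, -a^2 - 2·a + 10·b], [-10·a - 3·b + 2·cos(a), -3·a + 2·b]].
At the point, J = [[15.0000, -35.2500], [-5.858526, -10.5000]] (det J = -364.013027).
Solving J·Δ = −F gives Δ = (-0.3544, 1.4591).
Then the next iterate is (a, b)₁ = (1.1456, -1.5409).

(1.1456, -1.5409)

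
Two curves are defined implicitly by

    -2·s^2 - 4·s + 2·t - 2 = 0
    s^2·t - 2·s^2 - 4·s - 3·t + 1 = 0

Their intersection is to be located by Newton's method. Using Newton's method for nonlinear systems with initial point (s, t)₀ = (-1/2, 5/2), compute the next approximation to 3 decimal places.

(-0.250, 0.500)

At (-1/2, 5/2): F = (4.500, -4.375).
Jacobian J = [[-4·s - 4, 2], [2·s·t - 4·s - 4, s^2 - 3]].
At the point, J = [[-2.000, 2.000], [-4.500, -2.750]] (det J = 14.500).
Solving J·Δ = −F gives Δ = (0.250, -2.000).
Then the next iterate is (s, t)₁ = (-0.250, 0.500).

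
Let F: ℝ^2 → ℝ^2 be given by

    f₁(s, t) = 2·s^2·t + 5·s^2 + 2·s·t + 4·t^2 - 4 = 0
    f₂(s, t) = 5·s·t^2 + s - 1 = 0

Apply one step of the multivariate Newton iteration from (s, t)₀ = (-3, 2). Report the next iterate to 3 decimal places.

At (-3, 2): F = (81.000, -64.000).
Jacobian J = [[4·s·t + 10·s + 2·t, 2·s^2 + 2·s + 8·t], [5·t^2 + 1, 10·s·t]].
At the point, J = [[-50.000, 28.000], [21.000, -60.000]] (det J = 2412.000).
Solving J·Δ = −F gives Δ = (1.272, -0.621).
Then the next iterate is (s, t)₁ = (-1.728, 1.379).

(-1.728, 1.379)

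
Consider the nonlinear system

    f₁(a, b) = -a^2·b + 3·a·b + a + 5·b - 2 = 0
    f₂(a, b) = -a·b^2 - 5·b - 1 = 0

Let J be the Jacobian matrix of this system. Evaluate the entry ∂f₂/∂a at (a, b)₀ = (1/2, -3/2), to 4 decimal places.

-2.2500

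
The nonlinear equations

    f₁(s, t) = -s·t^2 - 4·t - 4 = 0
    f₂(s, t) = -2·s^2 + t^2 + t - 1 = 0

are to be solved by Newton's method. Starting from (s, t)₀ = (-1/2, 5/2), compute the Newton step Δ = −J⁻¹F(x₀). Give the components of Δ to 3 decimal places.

(-1.576, -0.683)

At (-1/2, 5/2): F = (-10.875, 7.250).
Jacobian J = [[-t^2, -2·s·t - 4], [-4·s, 2·t + 1]].
At the point, J = [[-6.250, -1.500], [2.000, 6.000]] (det J = -34.500).
Solving J·Δ = −F gives Δ = (-1.576, -0.683).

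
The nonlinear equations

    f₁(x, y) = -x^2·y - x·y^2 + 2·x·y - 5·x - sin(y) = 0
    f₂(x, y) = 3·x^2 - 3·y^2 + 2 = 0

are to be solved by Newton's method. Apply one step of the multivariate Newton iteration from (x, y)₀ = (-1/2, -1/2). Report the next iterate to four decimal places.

(0.0845, -0.5822)

At (-1/2, -1/2): F = (3.729426, 2.0000).
Jacobian J = [[-2·x·y - y^2 + 2·y - 5, -x^2 - 2·x·y + 2·x - cos(y)], [6·x, -6·y]].
At the point, J = [[-6.7500, -2.627583], [-3.0000, 3.0000]] (det J = -28.132748).
Solving J·Δ = −F gives Δ = (0.5845, -0.0822).
Then the next iterate is (x, y)₁ = (0.0845, -0.5822).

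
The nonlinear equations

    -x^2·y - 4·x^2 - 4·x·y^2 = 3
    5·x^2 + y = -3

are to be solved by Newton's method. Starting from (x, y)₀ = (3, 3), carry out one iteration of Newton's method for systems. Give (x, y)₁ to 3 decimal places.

At (3, 3): F = (-174.000, 51.000).
Jacobian J = [[-2·x·y - 8·x - 4·y^2, -x^2 - 8·x·y], [10·x, 1]].
At the point, J = [[-78.000, -81.000], [30.000, 1.000]] (det J = 2352.000).
Solving J·Δ = −F gives Δ = (-1.682, -0.528).
Then the next iterate is (x, y)₁ = (1.318, 2.472).

(1.318, 2.472)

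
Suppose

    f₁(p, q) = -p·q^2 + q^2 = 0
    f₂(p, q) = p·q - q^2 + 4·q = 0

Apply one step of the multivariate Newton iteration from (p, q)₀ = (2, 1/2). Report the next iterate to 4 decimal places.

(4.0000, -0.2500)

At (2, 1/2): F = (-0.2500, 2.7500).
Jacobian J = [[-q^2, -2·p·q + 2·q], [q, p - 2·q + 4]].
At the point, J = [[-0.2500, -1.0000], [0.5000, 5.0000]] (det J = -0.7500).
Solving J·Δ = −F gives Δ = (2.0000, -0.7500).
Then the next iterate is (p, q)₁ = (4.0000, -0.2500).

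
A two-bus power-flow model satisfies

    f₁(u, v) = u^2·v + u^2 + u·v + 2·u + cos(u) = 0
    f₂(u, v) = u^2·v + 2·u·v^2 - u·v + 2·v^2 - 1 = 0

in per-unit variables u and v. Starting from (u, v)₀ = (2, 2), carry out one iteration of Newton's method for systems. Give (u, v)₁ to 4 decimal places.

At (2, 2): F = (19.583853, 27.0000).
Jacobian J = [[2·u·v + 2·u + v - sin(u) + 2, u^2 + u], [2·u·v + 2·v^2 - v, u^2 + 4·u·v - u + 4·v]].
At the point, J = [[15.090703, 6.0000], [14.0000, 26.0000]] (det J = 308.358267).
Solving J·Δ = −F gives Δ = (-1.1259, -0.4322).
Then the next iterate is (u, v)₁ = (0.8741, 1.5678).

(0.8741, 1.5678)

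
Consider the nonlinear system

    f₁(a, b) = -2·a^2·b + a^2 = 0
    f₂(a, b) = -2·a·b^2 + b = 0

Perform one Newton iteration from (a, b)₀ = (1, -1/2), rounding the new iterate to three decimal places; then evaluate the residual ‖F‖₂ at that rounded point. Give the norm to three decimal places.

0.657

At (1, -1/2): F = (2.000, -1.000).
Jacobian J = [[-4·a·b + 2·a, -2·a^2], [-2·b^2, -4·a·b + 1]].
At the point, J = [[4.000, -2.000], [-0.500, 3.000]] (det J = 11.000).
Solving J·Δ = −F gives Δ = (-0.364, 0.273).
Then the next iterate is (a, b)₁ = (0.636, -0.227).
Re-evaluating at (0.636, -0.227): F = (0.58814, -0.29254), so ‖F‖₂ = 0.657.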